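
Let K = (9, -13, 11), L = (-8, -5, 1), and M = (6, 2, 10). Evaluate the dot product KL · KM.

181

KL = L − K = (-17, 8, -10)
KM = M − K = (-3, 15, -1)
KL · KM = (-17)·(-3) + 8·15 + (-10)·(-1) = 51 + 120 + 10 = 181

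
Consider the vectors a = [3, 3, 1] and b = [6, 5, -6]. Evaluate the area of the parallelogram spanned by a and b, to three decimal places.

i: 3·(-6) - 1·5 = -18 - 5 = -23
j: 1·6 - 3·(-6) = 6 - (-18) = 24
k: 3·5 - 3·6 = 15 - 18 = -3
a × b = (-23, 24, -3)
|a × b| = √((-23)² + 24² + (-3)²) = √1114 ≈ 33.3766

33.377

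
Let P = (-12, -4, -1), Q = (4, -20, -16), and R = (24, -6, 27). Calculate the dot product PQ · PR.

188

PQ = Q − P = (16, -16, -15)
PR = R − P = (36, -2, 28)
PQ · PR = 16·36 + (-16)·(-2) + (-15)·28 = 576 + 32 - 420 = 188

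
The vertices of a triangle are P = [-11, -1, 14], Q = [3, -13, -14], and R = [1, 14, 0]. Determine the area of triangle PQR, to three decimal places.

350.236

PQ = (14, -12, -28),  PR = (12, 15, -14)
i: (-12)·(-14) - (-28)·15 = 168 - (-420) = 588
j: (-28)·12 - 14·(-14) = -336 - (-196) = -140
k: 14·15 - (-12)·12 = 210 - (-144) = 354
PQ × PR = (588, -140, 354)
|PQ × PR| = √490660 ≈ 700.4713
area = ½ · 700.4713 ≈ 350.236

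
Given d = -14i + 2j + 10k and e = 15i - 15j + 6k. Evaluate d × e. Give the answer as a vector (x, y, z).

(162, 234, 180)

i: 2·6 - 10·(-15) = 12 - (-150) = 162
j: 10·15 - (-14)·6 = 150 - (-84) = 234
k: (-14)·(-15) - 2·15 = 210 - 30 = 180
d × e = (162, 234, 180)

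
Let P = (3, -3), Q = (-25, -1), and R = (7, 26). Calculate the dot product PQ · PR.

PQ = Q − P = (-28, 2)
PR = R − P = (4, 29)
PQ · PR = (-28)·4 + 2·29 = -112 + 58 = -54

-54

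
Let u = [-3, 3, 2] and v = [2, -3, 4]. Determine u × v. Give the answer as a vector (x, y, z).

(18, 16, 3)

i: 3·4 - 2·(-3) = 12 - (-6) = 18
j: 2·2 - (-3)·4 = 4 - (-12) = 16
k: (-3)·(-3) - 3·2 = 9 - 6 = 3
u × v = (18, 16, 3)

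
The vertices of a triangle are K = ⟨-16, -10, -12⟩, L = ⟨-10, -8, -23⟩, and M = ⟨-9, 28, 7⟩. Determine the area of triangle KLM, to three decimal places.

269.357

KL = (6, 2, -11),  KM = (7, 38, 19)
i: 2·19 - (-11)·38 = 38 - (-418) = 456
j: (-11)·7 - 6·19 = -77 - 114 = -191
k: 6·38 - 2·7 = 228 - 14 = 214
KL × KM = (456, -191, 214)
|KL × KM| = √290213 ≈ 538.7142
area = ½ · 538.7142 ≈ 269.357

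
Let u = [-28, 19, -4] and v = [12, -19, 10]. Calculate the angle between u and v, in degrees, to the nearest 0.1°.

151.6

u · v = (-28)·12 + 19·(-19) + (-4)·10 = -336 - 361 - 40 = -737
|u|² = 784 + 361 + 16 = 1161,  |u| = √1161 ≈ 34.073450
|v|² = 144 + 361 + 100 = 605,  |v| = √605 ≈ 24.596748
cos θ = -737 / (34.073450 · 24.596748) ≈ -0.87937
θ = arccos(-0.87937) ≈ 151.6°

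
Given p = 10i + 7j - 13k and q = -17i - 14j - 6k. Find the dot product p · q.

p · q = 10·(-17) + 7·(-14) + (-13)·(-6) = -170 - 98 + 78 = -190

-190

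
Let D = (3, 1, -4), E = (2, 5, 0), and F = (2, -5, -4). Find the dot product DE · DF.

-23

DE = E − D = (-1, 4, 4)
DF = F − D = (-1, -6, 0)
DE · DF = (-1)·(-1) + 4·(-6) + 4·0 = 1 - 24 + 0 = -23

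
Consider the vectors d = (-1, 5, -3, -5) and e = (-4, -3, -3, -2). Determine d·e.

d · e = (-1)·(-4) + 5·(-3) + (-3)·(-3) + (-5)·(-2) = 4 - 15 + 9 + 10 = 8

8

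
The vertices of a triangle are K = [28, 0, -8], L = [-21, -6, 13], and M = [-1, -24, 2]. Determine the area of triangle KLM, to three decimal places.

551.203

KL = (-49, -6, 21),  KM = (-29, -24, 10)
i: (-6)·10 - 21·(-24) = -60 - (-504) = 444
j: 21·(-29) - (-49)·10 = -609 - (-490) = -119
k: (-49)·(-24) - (-6)·(-29) = 1176 - 174 = 1002
KL × KM = (444, -119, 1002)
|KL × KM| = √1215301 ≈ 1102.4069
area = ½ · 1102.4069 ≈ 551.203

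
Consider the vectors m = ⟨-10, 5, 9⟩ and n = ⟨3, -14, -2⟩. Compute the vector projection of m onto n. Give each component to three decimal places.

m · n = (-10)·3 + 5·(-14) + 9·(-2) = -30 - 70 - 18 = -118
|n|² = 9 + 196 + 4 = 209
proj_n m = (-118/209) · (3, -14, -2) ≈ (-1.694, 7.904, 1.129)

(-1.694, 7.904, 1.129)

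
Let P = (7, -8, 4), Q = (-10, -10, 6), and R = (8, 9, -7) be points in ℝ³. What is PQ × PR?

PQ = (-17, -2, 2)
PR = (1, 17, -11)
i: (-2)·(-11) - 2·17 = 22 - 34 = -12
j: 2·1 - (-17)·(-11) = 2 - 187 = -185
k: (-17)·17 - (-2)·1 = -289 - (-2) = -287
PQ × PR = (-12, -185, -287)

(-12, -185, -287)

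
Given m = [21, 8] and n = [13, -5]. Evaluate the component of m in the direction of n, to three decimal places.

m · n = 21·13 + 8·(-5) = 273 - 40 = 233
|n| = √(169 + 25) = √194 ≈ 13.9284
comp_n m = 233 / √194 ≈ 16.728

16.728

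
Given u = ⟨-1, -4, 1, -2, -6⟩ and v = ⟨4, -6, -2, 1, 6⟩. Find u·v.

-20

u · v = (-1)·4 + (-4)·(-6) + 1·(-2) + (-2)·1 + (-6)·6 = -4 + 24 - 2 - 2 - 36 = -20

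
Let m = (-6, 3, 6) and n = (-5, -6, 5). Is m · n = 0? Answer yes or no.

m · n = (-6)·(-5) + 3·(-6) + 6·5 = 30 - 18 + 30 = 42
Nonzero, so the vectors are not orthogonal.

no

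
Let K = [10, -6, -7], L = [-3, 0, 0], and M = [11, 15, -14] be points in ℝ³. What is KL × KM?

(-189, -84, -279)

KL = (-13, 6, 7)
KM = (1, 21, -7)
i: 6·(-7) - 7·21 = -42 - 147 = -189
j: 7·1 - (-13)·(-7) = 7 - 91 = -84
k: (-13)·21 - 6·1 = -273 - 6 = -279
KL × KM = (-189, -84, -279)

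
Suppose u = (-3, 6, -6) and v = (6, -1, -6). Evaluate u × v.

i: 6·(-6) - (-6)·(-1) = -36 - 6 = -42
j: (-6)·6 - (-3)·(-6) = -36 - 18 = -54
k: (-3)·(-1) - 6·6 = 3 - 36 = -33
u × v = (-42, -54, -33)

(-42, -54, -33)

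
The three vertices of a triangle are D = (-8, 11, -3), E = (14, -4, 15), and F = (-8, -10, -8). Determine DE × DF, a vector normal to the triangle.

DE = (22, -15, 18)
DF = (0, -21, -5)
i: (-15)·(-5) - 18·(-21) = 75 - (-378) = 453
j: 18·0 - 22·(-5) = 0 - (-110) = 110
k: 22·(-21) - (-15)·0 = -462 - 0 = -462
DE × DF = (453, 110, -462)

(453, 110, -462)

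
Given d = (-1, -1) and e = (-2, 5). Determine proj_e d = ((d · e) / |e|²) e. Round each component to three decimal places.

(0.207, -0.517)

d · e = (-1)·(-2) + (-1)·5 = 2 - 5 = -3
|e|² = 4 + 25 = 29
proj_e d = (-3/29) · (-2, 5) ≈ (0.207, -0.517)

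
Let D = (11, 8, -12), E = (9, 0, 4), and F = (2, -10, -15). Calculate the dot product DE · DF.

114

DE = E − D = (-2, -8, 16)
DF = F − D = (-9, -18, -3)
DE · DF = (-2)·(-9) + (-8)·(-18) + 16·(-3) = 18 + 144 - 48 = 114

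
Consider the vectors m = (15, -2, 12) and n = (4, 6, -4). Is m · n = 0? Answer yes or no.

m · n = 15·4 + (-2)·6 + 12·(-4) = 60 - 12 - 48 = 0
Zero, so the vectors are orthogonal.

yes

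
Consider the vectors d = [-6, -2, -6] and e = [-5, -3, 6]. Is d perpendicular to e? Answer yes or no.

d · e = (-6)·(-5) + (-2)·(-3) + (-6)·6 = 30 + 6 - 36 = 0
Zero, so the vectors are orthogonal.

yes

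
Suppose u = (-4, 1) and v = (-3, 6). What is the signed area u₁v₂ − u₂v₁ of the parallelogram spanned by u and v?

(-4)·6 - 1·(-3) = -24 - (-3) = -21

-21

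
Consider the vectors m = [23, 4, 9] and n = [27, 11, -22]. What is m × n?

(-187, 749, 145)

i: 4·(-22) - 9·11 = -88 - 99 = -187
j: 9·27 - 23·(-22) = 243 - (-506) = 749
k: 23·11 - 4·27 = 253 - 108 = 145
m × n = (-187, 749, 145)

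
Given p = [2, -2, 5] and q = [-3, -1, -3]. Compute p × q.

(11, -9, -8)

i: (-2)·(-3) - 5·(-1) = 6 - (-5) = 11
j: 5·(-3) - 2·(-3) = -15 - (-6) = -9
k: 2·(-1) - (-2)·(-3) = -2 - 6 = -8
p × q = (11, -9, -8)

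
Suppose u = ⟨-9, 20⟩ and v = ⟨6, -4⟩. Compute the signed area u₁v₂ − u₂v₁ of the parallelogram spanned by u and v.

-84

(-9)·(-4) - 20·6 = 36 - 120 = -84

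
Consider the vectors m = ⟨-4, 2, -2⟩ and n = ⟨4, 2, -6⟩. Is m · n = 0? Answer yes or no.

m · n = (-4)·4 + 2·2 + (-2)·(-6) = -16 + 4 + 12 = 0
Zero, so the vectors are orthogonal.

yes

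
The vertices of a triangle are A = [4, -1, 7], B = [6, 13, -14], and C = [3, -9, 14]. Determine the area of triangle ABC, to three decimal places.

AB = (2, 14, -21),  AC = (-1, -8, 7)
i: 14·7 - (-21)·(-8) = 98 - 168 = -70
j: (-21)·(-1) - 2·7 = 21 - 14 = 7
k: 2·(-8) - 14·(-1) = -16 - (-14) = -2
AB × AC = (-70, 7, -2)
|AB × AC| = √4953 ≈ 70.3776
area = ½ · 70.3776 ≈ 35.189

35.189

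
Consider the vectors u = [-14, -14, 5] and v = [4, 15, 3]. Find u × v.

(-117, 62, -154)

i: (-14)·3 - 5·15 = -42 - 75 = -117
j: 5·4 - (-14)·3 = 20 - (-42) = 62
k: (-14)·15 - (-14)·4 = -210 - (-56) = -154
u × v = (-117, 62, -154)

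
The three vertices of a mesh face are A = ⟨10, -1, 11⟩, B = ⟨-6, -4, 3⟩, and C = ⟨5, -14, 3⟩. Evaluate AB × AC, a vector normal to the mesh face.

AB = (-16, -3, -8)
AC = (-5, -13, -8)
i: (-3)·(-8) - (-8)·(-13) = 24 - 104 = -80
j: (-8)·(-5) - (-16)·(-8) = 40 - 128 = -88
k: (-16)·(-13) - (-3)·(-5) = 208 - 15 = 193
AB × AC = (-80, -88, 193)

(-80, -88, 193)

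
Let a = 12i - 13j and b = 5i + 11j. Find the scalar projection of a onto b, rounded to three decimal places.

a · b = 12·5 + (-13)·11 = 60 - 143 = -83
|b| = √(25 + 121) = √146 ≈ 12.0830
comp_b a = -83 / √146 ≈ -6.869

-6.869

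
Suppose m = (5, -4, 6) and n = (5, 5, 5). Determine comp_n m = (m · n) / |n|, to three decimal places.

m · n = 5·5 + (-4)·5 + 6·5 = 25 - 20 + 30 = 35
|n| = √(25 + 25 + 25) = √75 ≈ 8.6603
comp_n m = 35 / √75 ≈ 4.041

4.041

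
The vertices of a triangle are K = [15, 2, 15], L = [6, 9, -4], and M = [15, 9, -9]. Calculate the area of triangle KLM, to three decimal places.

KL = (-9, 7, -19),  KM = (0, 7, -24)
i: 7·(-24) - (-19)·7 = -168 - (-133) = -35
j: (-19)·0 - (-9)·(-24) = 0 - 216 = -216
k: (-9)·7 - 7·0 = -63 - 0 = -63
KL × KM = (-35, -216, -63)
|KL × KM| = √51850 ≈ 227.7060
area = ½ · 227.7060 ≈ 113.853

113.853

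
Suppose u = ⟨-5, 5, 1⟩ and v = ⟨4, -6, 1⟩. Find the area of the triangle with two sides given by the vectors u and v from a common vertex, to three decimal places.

8.689

i: 5·1 - 1·(-6) = 5 - (-6) = 11
j: 1·4 - (-5)·1 = 4 - (-5) = 9
k: (-5)·(-6) - 5·4 = 30 - 20 = 10
u × v = (11, 9, 10)
|u × v| = √(11² + 9² + 10²) = √302 ≈ 17.3781
area = ½ · 17.3781 ≈ 8.689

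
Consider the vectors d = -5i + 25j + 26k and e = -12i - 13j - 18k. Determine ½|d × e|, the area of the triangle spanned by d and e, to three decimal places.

277.206

i: 25·(-18) - 26·(-13) = -450 - (-338) = -112
j: 26·(-12) - (-5)·(-18) = -312 - 90 = -402
k: (-5)·(-13) - 25·(-12) = 65 - (-300) = 365
d × e = (-112, -402, 365)
|d × e| = √((-112)² + (-402)² + 365²) = √307373 ≈ 554.4123
area = ½ · 554.4123 ≈ 277.206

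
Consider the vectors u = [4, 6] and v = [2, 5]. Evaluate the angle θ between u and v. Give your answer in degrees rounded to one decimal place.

11.9

u · v = 4·2 + 6·5 = 8 + 30 = 38
|u|² = 16 + 36 = 52,  |u| = √52 ≈ 7.211103
|v|² = 4 + 25 = 29,  |v| = √29 ≈ 5.385165
cos θ = 38 / (7.211103 · 5.385165) ≈ 0.97855
θ = arccos(0.97855) ≈ 11.9°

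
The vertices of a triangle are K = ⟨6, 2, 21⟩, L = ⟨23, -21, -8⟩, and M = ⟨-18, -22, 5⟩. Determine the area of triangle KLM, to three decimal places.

701.108

KL = (17, -23, -29),  KM = (-24, -24, -16)
i: (-23)·(-16) - (-29)·(-24) = 368 - 696 = -328
j: (-29)·(-24) - 17·(-16) = 696 - (-272) = 968
k: 17·(-24) - (-23)·(-24) = -408 - 552 = -960
KL × KM = (-328, 968, -960)
|KL × KM| = √1966208 ≈ 1402.2154
area = ½ · 1402.2154 ≈ 701.108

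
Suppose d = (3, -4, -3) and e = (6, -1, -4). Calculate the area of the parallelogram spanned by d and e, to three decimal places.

i: (-4)·(-4) - (-3)·(-1) = 16 - 3 = 13
j: (-3)·6 - 3·(-4) = -18 - (-12) = -6
k: 3·(-1) - (-4)·6 = -3 - (-24) = 21
d × e = (13, -6, 21)
|d × e| = √(13² + (-6)² + 21²) = √646 ≈ 25.4165

25.417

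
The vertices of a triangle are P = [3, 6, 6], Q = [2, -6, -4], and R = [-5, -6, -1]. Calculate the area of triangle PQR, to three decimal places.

58.483

PQ = (-1, -12, -10),  PR = (-8, -12, -7)
i: (-12)·(-7) - (-10)·(-12) = 84 - 120 = -36
j: (-10)·(-8) - (-1)·(-7) = 80 - 7 = 73
k: (-1)·(-12) - (-12)·(-8) = 12 - 96 = -84
PQ × PR = (-36, 73, -84)
|PQ × PR| = √13681 ≈ 116.9658
area = ½ · 116.9658 ≈ 58.483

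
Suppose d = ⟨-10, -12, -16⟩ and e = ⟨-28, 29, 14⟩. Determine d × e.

i: (-12)·14 - (-16)·29 = -168 - (-464) = 296
j: (-16)·(-28) - (-10)·14 = 448 - (-140) = 588
k: (-10)·29 - (-12)·(-28) = -290 - 336 = -626
d × e = (296, 588, -626)

(296, 588, -626)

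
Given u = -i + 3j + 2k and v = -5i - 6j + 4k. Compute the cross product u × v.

(24, -6, 21)

i: 3·4 - 2·(-6) = 12 - (-12) = 24
j: 2·(-5) - (-1)·4 = -10 - (-4) = -6
k: (-1)·(-6) - 3·(-5) = 6 - (-15) = 21
u × v = (24, -6, 21)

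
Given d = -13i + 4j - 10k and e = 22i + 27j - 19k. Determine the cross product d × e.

(194, -467, -439)

i: 4·(-19) - (-10)·27 = -76 - (-270) = 194
j: (-10)·22 - (-13)·(-19) = -220 - 247 = -467
k: (-13)·27 - 4·22 = -351 - 88 = -439
d × e = (194, -467, -439)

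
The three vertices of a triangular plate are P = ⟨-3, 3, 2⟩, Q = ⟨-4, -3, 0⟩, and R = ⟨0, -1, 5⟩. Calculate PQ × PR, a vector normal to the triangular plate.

(-26, -3, 22)

PQ = (-1, -6, -2)
PR = (3, -4, 3)
i: (-6)·3 - (-2)·(-4) = -18 - 8 = -26
j: (-2)·3 - (-1)·3 = -6 - (-3) = -3
k: (-1)·(-4) - (-6)·3 = 4 - (-18) = 22
PQ × PR = (-26, -3, 22)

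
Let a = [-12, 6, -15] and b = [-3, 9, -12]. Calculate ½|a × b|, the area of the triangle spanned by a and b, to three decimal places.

i: 6·(-12) - (-15)·9 = -72 - (-135) = 63
j: (-15)·(-3) - (-12)·(-12) = 45 - 144 = -99
k: (-12)·9 - 6·(-3) = -108 - (-18) = -90
a × b = (63, -99, -90)
|a × b| = √(63² + (-99)² + (-90)²) = √21870 ≈ 147.8851
area = ½ · 147.8851 ≈ 73.943

73.943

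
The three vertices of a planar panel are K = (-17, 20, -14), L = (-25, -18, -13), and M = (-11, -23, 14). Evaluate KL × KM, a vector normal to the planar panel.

(-1021, 230, 572)

KL = (-8, -38, 1)
KM = (6, -43, 28)
i: (-38)·28 - 1·(-43) = -1064 - (-43) = -1021
j: 1·6 - (-8)·28 = 6 - (-224) = 230
k: (-8)·(-43) - (-38)·6 = 344 - (-228) = 572
KL × KM = (-1021, 230, 572)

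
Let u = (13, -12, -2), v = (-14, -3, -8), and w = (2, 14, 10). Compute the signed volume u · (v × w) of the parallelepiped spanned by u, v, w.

-42

v × w:
i: (-3)·10 - (-8)·14 = -30 - (-112) = 82
j: (-8)·2 - (-14)·10 = -16 - (-140) = 124
k: (-14)·14 - (-3)·2 = -196 - (-6) = -190
v × w = (82, 124, -190)
u · (v × w) = 13·82 + (-12)·124 + (-2)·(-190) = 1066 - 1488 + 380 = -42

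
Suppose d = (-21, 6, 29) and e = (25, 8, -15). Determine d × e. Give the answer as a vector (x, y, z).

i: 6·(-15) - 29·8 = -90 - 232 = -322
j: 29·25 - (-21)·(-15) = 725 - 315 = 410
k: (-21)·8 - 6·25 = -168 - 150 = -318
d × e = (-322, 410, -318)

(-322, 410, -318)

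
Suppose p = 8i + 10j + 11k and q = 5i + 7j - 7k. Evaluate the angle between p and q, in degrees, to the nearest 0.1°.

p · q = 8·5 + 10·7 + 11·(-7) = 40 + 70 - 77 = 33
|p|² = 64 + 100 + 121 = 285,  |p| = √285 ≈ 16.881943
|q|² = 25 + 49 + 49 = 123,  |q| = √123 ≈ 11.090537
cos θ = 33 / (16.881943 · 11.090537) ≈ 0.17625
θ = arccos(0.17625) ≈ 79.8°

79.8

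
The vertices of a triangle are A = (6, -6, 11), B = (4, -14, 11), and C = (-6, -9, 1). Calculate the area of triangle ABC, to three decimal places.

61.033

AB = (-2, -8, 0),  AC = (-12, -3, -10)
i: (-8)·(-10) - 0·(-3) = 80 - 0 = 80
j: 0·(-12) - (-2)·(-10) = 0 - 20 = -20
k: (-2)·(-3) - (-8)·(-12) = 6 - 96 = -90
AB × AC = (80, -20, -90)
|AB × AC| = √14900 ≈ 122.0656
area = ½ · 122.0656 ≈ 61.033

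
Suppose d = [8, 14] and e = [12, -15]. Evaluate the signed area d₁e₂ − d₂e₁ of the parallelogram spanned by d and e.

-288

8·(-15) - 14·12 = -120 - 168 = -288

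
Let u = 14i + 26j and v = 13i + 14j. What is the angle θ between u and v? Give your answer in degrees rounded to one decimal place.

u · v = 14·13 + 26·14 = 182 + 364 = 546
|u|² = 196 + 676 = 872,  |u| = √872 ≈ 29.529646
|v|² = 169 + 196 = 365,  |v| = √365 ≈ 19.104973
cos θ = 546 / (29.529646 · 19.104973) ≈ 0.96781
θ = arccos(0.96781) ≈ 14.6°

14.6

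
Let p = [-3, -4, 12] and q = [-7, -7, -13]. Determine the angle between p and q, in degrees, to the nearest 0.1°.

p · q = (-3)·(-7) + (-4)·(-7) + 12·(-13) = 21 + 28 - 156 = -107
|p|² = 9 + 16 + 144 = 169,  |p| = √169 ≈ 13.000000
|q|² = 49 + 49 + 169 = 267,  |q| = √267 ≈ 16.340135
cos θ = -107 / (13.000000 · 16.340135) ≈ -0.50371
θ = arccos(-0.50371) ≈ 120.2°

120.2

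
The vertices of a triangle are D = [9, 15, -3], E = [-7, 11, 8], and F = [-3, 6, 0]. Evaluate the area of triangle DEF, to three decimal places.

77.203

DE = (-16, -4, 11),  DF = (-12, -9, 3)
i: (-4)·3 - 11·(-9) = -12 - (-99) = 87
j: 11·(-12) - (-16)·3 = -132 - (-48) = -84
k: (-16)·(-9) - (-4)·(-12) = 144 - 48 = 96
DE × DF = (87, -84, 96)
|DE × DF| = √23841 ≈ 154.4053
area = ½ · 154.4053 ≈ 77.203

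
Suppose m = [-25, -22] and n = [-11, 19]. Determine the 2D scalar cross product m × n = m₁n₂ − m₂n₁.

-717

(-25)·19 - (-22)·(-11) = -475 - 242 = -717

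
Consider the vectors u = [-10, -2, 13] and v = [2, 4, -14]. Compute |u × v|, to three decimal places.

121.934

i: (-2)·(-14) - 13·4 = 28 - 52 = -24
j: 13·2 - (-10)·(-14) = 26 - 140 = -114
k: (-10)·4 - (-2)·2 = -40 - (-4) = -36
u × v = (-24, -114, -36)
|u × v| = √((-24)² + (-114)² + (-36)²) = √14868 ≈ 121.9344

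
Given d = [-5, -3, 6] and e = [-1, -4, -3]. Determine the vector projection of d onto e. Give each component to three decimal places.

d · e = (-5)·(-1) + (-3)·(-4) + 6·(-3) = 5 + 12 - 18 = -1
|e|² = 1 + 16 + 9 = 26
proj_e d = (-1/26) · (-1, -4, -3) ≈ (0.038, 0.154, 0.115)

(0.038, 0.154, 0.115)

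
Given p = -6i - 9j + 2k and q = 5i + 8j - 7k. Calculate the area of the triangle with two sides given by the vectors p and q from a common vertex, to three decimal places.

28.469

i: (-9)·(-7) - 2·8 = 63 - 16 = 47
j: 2·5 - (-6)·(-7) = 10 - 42 = -32
k: (-6)·8 - (-9)·5 = -48 - (-45) = -3
p × q = (47, -32, -3)
|p × q| = √(47² + (-32)² + (-3)²) = √3242 ≈ 56.9386
area = ½ · 56.9386 ≈ 28.469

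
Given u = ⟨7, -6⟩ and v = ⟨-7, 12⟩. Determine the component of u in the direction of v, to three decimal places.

u · v = 7·(-7) + (-6)·12 = -49 - 72 = -121
|v| = √(49 + 144) = √193 ≈ 13.8924
comp_v u = -121 / √193 ≈ -8.710

-8.710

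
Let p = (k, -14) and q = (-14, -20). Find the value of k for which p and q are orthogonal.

p · q = k·(-14) + (-14)·(-20) = 280 - 14k
Set equal to 0: -14k = -280, so k = 20.

20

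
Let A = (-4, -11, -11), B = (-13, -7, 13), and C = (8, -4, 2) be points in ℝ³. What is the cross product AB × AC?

(-116, 405, -111)

AB = (-9, 4, 24)
AC = (12, 7, 13)
i: 4·13 - 24·7 = 52 - 168 = -116
j: 24·12 - (-9)·13 = 288 - (-117) = 405
k: (-9)·7 - 4·12 = -63 - 48 = -111
AB × AC = (-116, 405, -111)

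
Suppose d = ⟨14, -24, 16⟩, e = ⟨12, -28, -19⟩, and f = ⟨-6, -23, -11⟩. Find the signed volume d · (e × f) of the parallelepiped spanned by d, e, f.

e × f:
i: (-28)·(-11) - (-19)·(-23) = 308 - 437 = -129
j: (-19)·(-6) - 12·(-11) = 114 - (-132) = 246
k: 12·(-23) - (-28)·(-6) = -276 - 168 = -444
e × f = (-129, 246, -444)
d · (e × f) = 14·(-129) + (-24)·246 + 16·(-444) = -1806 - 5904 - 7104 = -14814

-14814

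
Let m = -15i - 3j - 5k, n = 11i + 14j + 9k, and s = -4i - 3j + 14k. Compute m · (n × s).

n × s:
i: 14·14 - 9·(-3) = 196 - (-27) = 223
j: 9·(-4) - 11·14 = -36 - 154 = -190
k: 11·(-3) - 14·(-4) = -33 - (-56) = 23
n × s = (223, -190, 23)
m · (n × s) = (-15)·223 + (-3)·(-190) + (-5)·23 = -3345 + 570 - 115 = -2890

-2890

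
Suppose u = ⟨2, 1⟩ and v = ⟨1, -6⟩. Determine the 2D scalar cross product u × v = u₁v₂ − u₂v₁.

2·(-6) - 1·1 = -12 - 1 = -13

-13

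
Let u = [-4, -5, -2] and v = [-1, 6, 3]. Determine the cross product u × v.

i: (-5)·3 - (-2)·6 = -15 - (-12) = -3
j: (-2)·(-1) - (-4)·3 = 2 - (-12) = 14
k: (-4)·6 - (-5)·(-1) = -24 - 5 = -29
u × v = (-3, 14, -29)

(-3, 14, -29)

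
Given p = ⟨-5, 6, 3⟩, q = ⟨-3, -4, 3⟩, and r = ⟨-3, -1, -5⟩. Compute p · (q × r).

-286

q × r:
i: (-4)·(-5) - 3·(-1) = 20 - (-3) = 23
j: 3·(-3) - (-3)·(-5) = -9 - 15 = -24
k: (-3)·(-1) - (-4)·(-3) = 3 - 12 = -9
q × r = (23, -24, -9)
p · (q × r) = (-5)·23 + 6·(-24) + 3·(-9) = -115 - 144 - 27 = -286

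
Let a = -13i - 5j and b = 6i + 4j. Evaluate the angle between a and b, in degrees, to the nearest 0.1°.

167.3

a · b = (-13)·6 + (-5)·4 = -78 - 20 = -98
|a|² = 169 + 25 = 194,  |a| = √194 ≈ 13.928388
|b|² = 36 + 16 = 52,  |b| = √52 ≈ 7.211103
cos θ = -98 / (13.928388 · 7.211103) ≈ -0.97572
θ = arccos(-0.97572) ≈ 167.3°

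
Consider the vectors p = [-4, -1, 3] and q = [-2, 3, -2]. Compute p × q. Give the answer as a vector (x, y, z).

i: (-1)·(-2) - 3·3 = 2 - 9 = -7
j: 3·(-2) - (-4)·(-2) = -6 - 8 = -14
k: (-4)·3 - (-1)·(-2) = -12 - 2 = -14
p × q = (-7, -14, -14)

(-7, -14, -14)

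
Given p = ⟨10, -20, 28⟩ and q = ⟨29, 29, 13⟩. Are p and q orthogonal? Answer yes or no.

no

p · q = 10·29 + (-20)·29 + 28·13 = 290 - 580 + 364 = 74
Nonzero, so the vectors are not orthogonal.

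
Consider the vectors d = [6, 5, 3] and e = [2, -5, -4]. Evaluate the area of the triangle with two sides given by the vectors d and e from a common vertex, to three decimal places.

i: 5·(-4) - 3·(-5) = -20 - (-15) = -5
j: 3·2 - 6·(-4) = 6 - (-24) = 30
k: 6·(-5) - 5·2 = -30 - 10 = -40
d × e = (-5, 30, -40)
|d × e| = √((-5)² + 30² + (-40)²) = √2525 ≈ 50.2494
area = ½ · 50.2494 ≈ 25.125

25.125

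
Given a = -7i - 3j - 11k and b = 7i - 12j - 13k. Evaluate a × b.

i: (-3)·(-13) - (-11)·(-12) = 39 - 132 = -93
j: (-11)·7 - (-7)·(-13) = -77 - 91 = -168
k: (-7)·(-12) - (-3)·7 = 84 - (-21) = 105
a × b = (-93, -168, 105)

(-93, -168, 105)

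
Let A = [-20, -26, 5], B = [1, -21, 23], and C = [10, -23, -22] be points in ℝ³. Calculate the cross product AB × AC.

AB = (21, 5, 18)
AC = (30, 3, -27)
i: 5·(-27) - 18·3 = -135 - 54 = -189
j: 18·30 - 21·(-27) = 540 - (-567) = 1107
k: 21·3 - 5·30 = 63 - 150 = -87
AB × AC = (-189, 1107, -87)

(-189, 1107, -87)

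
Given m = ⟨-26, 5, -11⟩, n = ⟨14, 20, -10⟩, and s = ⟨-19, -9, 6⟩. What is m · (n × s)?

n × s:
i: 20·6 - (-10)·(-9) = 120 - 90 = 30
j: (-10)·(-19) - 14·6 = 190 - 84 = 106
k: 14·(-9) - 20·(-19) = -126 - (-380) = 254
n × s = (30, 106, 254)
m · (n × s) = (-26)·30 + 5·106 + (-11)·254 = -780 + 530 - 2794 = -3044

-3044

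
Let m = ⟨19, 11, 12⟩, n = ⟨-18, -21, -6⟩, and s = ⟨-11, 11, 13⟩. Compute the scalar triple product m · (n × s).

-5781

n × s:
i: (-21)·13 - (-6)·11 = -273 - (-66) = -207
j: (-6)·(-11) - (-18)·13 = 66 - (-234) = 300
k: (-18)·11 - (-21)·(-11) = -198 - 231 = -429
n × s = (-207, 300, -429)
m · (n × s) = 19·(-207) + 11·300 + 12·(-429) = -3933 + 3300 - 5148 = -5781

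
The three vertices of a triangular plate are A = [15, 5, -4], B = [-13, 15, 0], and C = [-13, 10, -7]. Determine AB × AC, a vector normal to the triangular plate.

(-50, -196, 140)

AB = (-28, 10, 4)
AC = (-28, 5, -3)
i: 10·(-3) - 4·5 = -30 - 20 = -50
j: 4·(-28) - (-28)·(-3) = -112 - 84 = -196
k: (-28)·5 - 10·(-28) = -140 - (-280) = 140
AB × AC = (-50, -196, 140)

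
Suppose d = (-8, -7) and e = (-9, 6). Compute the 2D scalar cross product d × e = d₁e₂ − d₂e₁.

(-8)·6 - (-7)·(-9) = -48 - 63 = -111

-111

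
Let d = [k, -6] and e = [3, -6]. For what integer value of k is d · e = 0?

-12

d · e = k·3 + (-6)·(-6) = 36 + 3k
Set equal to 0: 3k = -36, so k = -12.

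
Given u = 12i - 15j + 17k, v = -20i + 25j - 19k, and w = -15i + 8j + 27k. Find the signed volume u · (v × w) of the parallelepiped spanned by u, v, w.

v × w:
i: 25·27 - (-19)·8 = 675 - (-152) = 827
j: (-19)·(-15) - (-20)·27 = 285 - (-540) = 825
k: (-20)·8 - 25·(-15) = -160 - (-375) = 215
v × w = (827, 825, 215)
u · (v × w) = 12·827 + (-15)·825 + 17·215 = 9924 - 12375 + 3655 = 1204

1204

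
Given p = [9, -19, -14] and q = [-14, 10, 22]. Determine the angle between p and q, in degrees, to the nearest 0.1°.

152.2

p · q = 9·(-14) + (-19)·10 + (-14)·22 = -126 - 190 - 308 = -624
|p|² = 81 + 361 + 196 = 638,  |p| = √638 ≈ 25.258662
|q|² = 196 + 100 + 484 = 780,  |q| = √780 ≈ 27.928480
cos θ = -624 / (25.258662 · 27.928480) ≈ -0.88456
θ = arccos(-0.88456) ≈ 152.2°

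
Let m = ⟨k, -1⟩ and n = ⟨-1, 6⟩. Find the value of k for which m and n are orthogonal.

m · n = k·(-1) + (-1)·6 = -6 - 1k
Set equal to 0: -1k = 6, so k = -6.

-6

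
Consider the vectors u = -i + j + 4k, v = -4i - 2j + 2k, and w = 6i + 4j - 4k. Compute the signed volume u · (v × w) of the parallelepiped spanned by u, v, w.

v × w:
i: (-2)·(-4) - 2·4 = 8 - 8 = 0
j: 2·6 - (-4)·(-4) = 12 - 16 = -4
k: (-4)·4 - (-2)·6 = -16 - (-12) = -4
v × w = (0, -4, -4)
u · (v × w) = (-1)·0 + 1·(-4) + 4·(-4) = 0 - 4 - 16 = -20

-20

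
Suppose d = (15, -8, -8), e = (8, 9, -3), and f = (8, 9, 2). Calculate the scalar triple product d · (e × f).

e × f:
i: 9·2 - (-3)·9 = 18 - (-27) = 45
j: (-3)·8 - 8·2 = -24 - 16 = -40
k: 8·9 - 9·8 = 72 - 72 = 0
e × f = (45, -40, 0)
d · (e × f) = 15·45 + (-8)·(-40) + (-8)·0 = 675 + 320 + 0 = 995

995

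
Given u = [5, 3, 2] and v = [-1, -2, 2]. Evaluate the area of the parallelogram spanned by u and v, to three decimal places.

i: 3·2 - 2·(-2) = 6 - (-4) = 10
j: 2·(-1) - 5·2 = -2 - 10 = -12
k: 5·(-2) - 3·(-1) = -10 - (-3) = -7
u × v = (10, -12, -7)
|u × v| = √(10² + (-12)² + (-7)²) = √293 ≈ 17.1172

17.117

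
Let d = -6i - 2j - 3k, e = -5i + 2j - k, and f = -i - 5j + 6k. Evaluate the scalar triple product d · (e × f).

-185

e × f:
i: 2·6 - (-1)·(-5) = 12 - 5 = 7
j: (-1)·(-1) - (-5)·6 = 1 - (-30) = 31
k: (-5)·(-5) - 2·(-1) = 25 - (-2) = 27
e × f = (7, 31, 27)
d · (e × f) = (-6)·7 + (-2)·31 + (-3)·27 = -42 - 62 - 81 = -185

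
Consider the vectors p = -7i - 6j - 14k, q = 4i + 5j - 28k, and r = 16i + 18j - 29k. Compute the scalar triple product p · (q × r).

q × r:
i: 5·(-29) - (-28)·18 = -145 - (-504) = 359
j: (-28)·16 - 4·(-29) = -448 - (-116) = -332
k: 4·18 - 5·16 = 72 - 80 = -8
q × r = (359, -332, -8)
p · (q × r) = (-7)·359 + (-6)·(-332) + (-14)·(-8) = -2513 + 1992 + 112 = -409

-409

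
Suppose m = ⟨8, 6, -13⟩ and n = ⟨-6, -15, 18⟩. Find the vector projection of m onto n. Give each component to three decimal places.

m · n = 8·(-6) + 6·(-15) + (-13)·18 = -48 - 90 - 234 = -372
|n|² = 36 + 225 + 324 = 585
proj_n m = (-372/585) · (-6, -15, 18) ≈ (3.815, 9.538, -11.446)

(3.815, 9.538, -11.446)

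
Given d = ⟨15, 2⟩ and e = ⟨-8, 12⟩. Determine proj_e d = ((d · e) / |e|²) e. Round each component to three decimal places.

d · e = 15·(-8) + 2·12 = -120 + 24 = -96
|e|² = 64 + 144 = 208
proj_e d = (-96/208) · (-8, 12) ≈ (3.692, -5.538)

(3.692, -5.538)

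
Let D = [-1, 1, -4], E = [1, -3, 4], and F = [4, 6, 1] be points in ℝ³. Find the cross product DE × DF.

DE = (2, -4, 8)
DF = (5, 5, 5)
i: (-4)·5 - 8·5 = -20 - 40 = -60
j: 8·5 - 2·5 = 40 - 10 = 30
k: 2·5 - (-4)·5 = 10 - (-20) = 30
DE × DF = (-60, 30, 30)

(-60, 30, 30)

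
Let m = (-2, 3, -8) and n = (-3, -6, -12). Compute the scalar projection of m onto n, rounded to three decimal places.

m · n = (-2)·(-3) + 3·(-6) + (-8)·(-12) = 6 - 18 + 96 = 84
|n| = √(9 + 36 + 144) = √189 ≈ 13.7477
comp_n m = 84 / √189 ≈ 6.110

6.110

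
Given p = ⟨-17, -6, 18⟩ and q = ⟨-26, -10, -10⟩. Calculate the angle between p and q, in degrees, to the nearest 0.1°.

p · q = (-17)·(-26) + (-6)·(-10) + 18·(-10) = 442 + 60 - 180 = 322
|p|² = 289 + 36 + 324 = 649,  |p| = √649 ≈ 25.475478
|q|² = 676 + 100 + 100 = 876,  |q| = √876 ≈ 29.597297
cos θ = 322 / (25.475478 · 29.597297) ≈ 0.42705
θ = arccos(0.42705) ≈ 64.7°

64.7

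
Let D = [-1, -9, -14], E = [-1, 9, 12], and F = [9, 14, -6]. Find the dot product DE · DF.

622

DE = E − D = (0, 18, 26)
DF = F − D = (10, 23, 8)
DE · DF = 0·10 + 18·23 + 26·8 = 0 + 414 + 208 = 622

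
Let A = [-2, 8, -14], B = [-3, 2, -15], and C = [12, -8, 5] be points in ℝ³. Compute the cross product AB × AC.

(-130, 5, 100)

AB = (-1, -6, -1)
AC = (14, -16, 19)
i: (-6)·19 - (-1)·(-16) = -114 - 16 = -130
j: (-1)·14 - (-1)·19 = -14 - (-19) = 5
k: (-1)·(-16) - (-6)·14 = 16 - (-84) = 100
AB × AC = (-130, 5, 100)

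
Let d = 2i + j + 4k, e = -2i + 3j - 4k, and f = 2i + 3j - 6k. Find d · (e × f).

-80

e × f:
i: 3·(-6) - (-4)·3 = -18 - (-12) = -6
j: (-4)·2 - (-2)·(-6) = -8 - 12 = -20
k: (-2)·3 - 3·2 = -6 - 6 = -12
e × f = (-6, -20, -12)
d · (e × f) = 2·(-6) + 1·(-20) + 4·(-12) = -12 - 20 - 48 = -80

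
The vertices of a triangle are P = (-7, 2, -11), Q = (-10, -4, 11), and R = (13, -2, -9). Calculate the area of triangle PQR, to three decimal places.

PQ = (-3, -6, 22),  PR = (20, -4, 2)
i: (-6)·2 - 22·(-4) = -12 - (-88) = 76
j: 22·20 - (-3)·2 = 440 - (-6) = 446
k: (-3)·(-4) - (-6)·20 = 12 - (-120) = 132
PQ × PR = (76, 446, 132)
|PQ × PR| = √222116 ≈ 471.2918
area = ½ · 471.2918 ≈ 235.646

235.646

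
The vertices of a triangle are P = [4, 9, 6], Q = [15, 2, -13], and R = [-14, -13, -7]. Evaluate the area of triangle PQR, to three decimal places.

345.535

PQ = (11, -7, -19),  PR = (-18, -22, -13)
i: (-7)·(-13) - (-19)·(-22) = 91 - 418 = -327
j: (-19)·(-18) - 11·(-13) = 342 - (-143) = 485
k: 11·(-22) - (-7)·(-18) = -242 - 126 = -368
PQ × PR = (-327, 485, -368)
|PQ × PR| = √477578 ≈ 691.0702
area = ½ · 691.0702 ≈ 345.535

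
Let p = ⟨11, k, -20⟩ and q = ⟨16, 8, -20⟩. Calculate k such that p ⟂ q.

-72

p · q = 11·16 + k·8 + (-20)·(-20) = 576 + 8k
Set equal to 0: 8k = -576, so k = -72.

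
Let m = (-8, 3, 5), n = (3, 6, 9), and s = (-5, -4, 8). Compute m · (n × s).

-789

n × s:
i: 6·8 - 9·(-4) = 48 - (-36) = 84
j: 9·(-5) - 3·8 = -45 - 24 = -69
k: 3·(-4) - 6·(-5) = -12 - (-30) = 18
n × s = (84, -69, 18)
m · (n × s) = (-8)·84 + 3·(-69) + 5·18 = -672 - 207 + 90 = -789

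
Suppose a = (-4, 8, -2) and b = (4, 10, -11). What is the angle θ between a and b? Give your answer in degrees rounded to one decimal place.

a · b = (-4)·4 + 8·10 + (-2)·(-11) = -16 + 80 + 22 = 86
|a|² = 16 + 64 + 4 = 84,  |a| = √84 ≈ 9.165151
|b|² = 16 + 100 + 121 = 237,  |b| = √237 ≈ 15.394804
cos θ = 86 / (9.165151 · 15.394804) ≈ 0.60952
θ = arccos(0.60952) ≈ 52.4°

52.4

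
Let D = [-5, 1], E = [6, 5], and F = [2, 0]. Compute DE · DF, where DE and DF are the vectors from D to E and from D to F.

DE = E − D = (11, 4)
DF = F − D = (7, -1)
DE · DF = 11·7 + 4·(-1) = 77 - 4 = 73

73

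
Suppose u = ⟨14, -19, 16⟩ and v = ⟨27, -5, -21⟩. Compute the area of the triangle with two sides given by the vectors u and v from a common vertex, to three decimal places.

i: (-19)·(-21) - 16·(-5) = 399 - (-80) = 479
j: 16·27 - 14·(-21) = 432 - (-294) = 726
k: 14·(-5) - (-19)·27 = -70 - (-513) = 443
u × v = (479, 726, 443)
|u × v| = √(479² + 726² + 443²) = √952766 ≈ 976.0973
area = ½ · 976.0973 ≈ 488.049

488.049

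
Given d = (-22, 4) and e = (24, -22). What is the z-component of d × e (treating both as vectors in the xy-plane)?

(-22)·(-22) - 4·24 = 484 - 96 = 388

388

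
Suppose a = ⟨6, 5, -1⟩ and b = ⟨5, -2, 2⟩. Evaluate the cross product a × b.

(8, -17, -37)

i: 5·2 - (-1)·(-2) = 10 - 2 = 8
j: (-1)·5 - 6·2 = -5 - 12 = -17
k: 6·(-2) - 5·5 = -12 - 25 = -37
a × b = (8, -17, -37)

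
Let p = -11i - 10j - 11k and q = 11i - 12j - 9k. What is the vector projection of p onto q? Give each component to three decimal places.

p · q = (-11)·11 + (-10)·(-12) + (-11)·(-9) = -121 + 120 + 99 = 98
|q|² = 121 + 144 + 81 = 346
proj_q p = (98/346) · (11, -12, -9) ≈ (3.116, -3.399, -2.549)

(3.116, -3.399, -2.549)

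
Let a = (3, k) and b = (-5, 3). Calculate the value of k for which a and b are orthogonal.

5

a · b = 3·(-5) + k·3 = -15 + 3k
Set equal to 0: 3k = 15, so k = 5.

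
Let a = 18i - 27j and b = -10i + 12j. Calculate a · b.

a · b = 18·(-10) + (-27)·12 = -180 - 324 = -504

-504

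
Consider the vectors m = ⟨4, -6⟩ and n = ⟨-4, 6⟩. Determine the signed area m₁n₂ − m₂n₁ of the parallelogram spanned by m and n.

0

4·6 - (-6)·(-4) = 24 - 24 = 0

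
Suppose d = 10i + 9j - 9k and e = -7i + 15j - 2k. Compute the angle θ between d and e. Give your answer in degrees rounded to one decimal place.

d · e = 10·(-7) + 9·15 + (-9)·(-2) = -70 + 135 + 18 = 83
|d|² = 100 + 81 + 81 = 262,  |d| = √262 ≈ 16.186414
|e|² = 49 + 225 + 4 = 278,  |e| = √278 ≈ 16.673332
cos θ = 83 / (16.186414 · 16.673332) ≈ 0.30754
θ = arccos(0.30754) ≈ 72.1°

72.1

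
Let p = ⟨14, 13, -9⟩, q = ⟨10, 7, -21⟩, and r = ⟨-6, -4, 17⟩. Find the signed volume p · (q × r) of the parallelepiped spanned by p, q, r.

q × r:
i: 7·17 - (-21)·(-4) = 119 - 84 = 35
j: (-21)·(-6) - 10·17 = 126 - 170 = -44
k: 10·(-4) - 7·(-6) = -40 - (-42) = 2
q × r = (35, -44, 2)
p · (q × r) = 14·35 + 13·(-44) + (-9)·2 = 490 - 572 - 18 = -100

-100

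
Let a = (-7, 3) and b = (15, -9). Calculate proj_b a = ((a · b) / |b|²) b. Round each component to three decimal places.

a · b = (-7)·15 + 3·(-9) = -105 - 27 = -132
|b|² = 225 + 81 = 306
proj_b a = (-132/306) · (15, -9) ≈ (-6.471, 3.882)

(-6.471, 3.882)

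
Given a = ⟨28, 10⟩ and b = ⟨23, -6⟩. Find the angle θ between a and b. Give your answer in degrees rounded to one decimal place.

34.3

a · b = 28·23 + 10·(-6) = 644 - 60 = 584
|a|² = 784 + 100 = 884,  |a| = √884 ≈ 29.732137
|b|² = 529 + 36 = 565,  |b| = √565 ≈ 23.769729
cos θ = 584 / (29.732137 · 23.769729) ≈ 0.82635
θ = arccos(0.82635) ≈ 34.3°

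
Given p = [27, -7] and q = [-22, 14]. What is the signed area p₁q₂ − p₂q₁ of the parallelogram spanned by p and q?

224

27·14 - (-7)·(-22) = 378 - 154 = 224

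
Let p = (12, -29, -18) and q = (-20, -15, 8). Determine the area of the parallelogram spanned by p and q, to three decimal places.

i: (-29)·8 - (-18)·(-15) = -232 - 270 = -502
j: (-18)·(-20) - 12·8 = 360 - 96 = 264
k: 12·(-15) - (-29)·(-20) = -180 - 580 = -760
p × q = (-502, 264, -760)
|p × q| = √((-502)² + 264² + (-760)²) = √899300 ≈ 948.3143

948.314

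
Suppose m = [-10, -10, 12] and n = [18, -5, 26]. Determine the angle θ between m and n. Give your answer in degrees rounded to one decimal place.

m · n = (-10)·18 + (-10)·(-5) + 12·26 = -180 + 50 + 312 = 182
|m|² = 100 + 100 + 144 = 344,  |m| = √344 ≈ 18.547237
|n|² = 324 + 25 + 676 = 1025,  |n| = √1025 ≈ 32.015621
cos θ = 182 / (18.547237 · 32.015621) ≈ 0.30650
θ = arccos(0.30650) ≈ 72.2°

72.2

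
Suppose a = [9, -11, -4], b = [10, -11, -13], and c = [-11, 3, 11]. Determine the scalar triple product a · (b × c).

-737

b × c:
i: (-11)·11 - (-13)·3 = -121 - (-39) = -82
j: (-13)·(-11) - 10·11 = 143 - 110 = 33
k: 10·3 - (-11)·(-11) = 30 - 121 = -91
b × c = (-82, 33, -91)
a · (b × c) = 9·(-82) + (-11)·33 + (-4)·(-91) = -738 - 363 + 364 = -737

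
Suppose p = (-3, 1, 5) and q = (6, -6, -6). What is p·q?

p · q = (-3)·6 + 1·(-6) + 5·(-6) = -18 - 6 - 30 = -54

-54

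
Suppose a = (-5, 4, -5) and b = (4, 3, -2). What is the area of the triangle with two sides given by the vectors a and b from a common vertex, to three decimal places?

i: 4·(-2) - (-5)·3 = -8 - (-15) = 7
j: (-5)·4 - (-5)·(-2) = -20 - 10 = -30
k: (-5)·3 - 4·4 = -15 - 16 = -31
a × b = (7, -30, -31)
|a × b| = √(7² + (-30)² + (-31)²) = √1910 ≈ 43.7035
area = ½ · 43.7035 ≈ 21.852

21.852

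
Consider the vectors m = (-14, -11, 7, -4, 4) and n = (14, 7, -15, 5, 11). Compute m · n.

-354

m · n = (-14)·14 + (-11)·7 + 7·(-15) + (-4)·5 + 4·11 = -196 - 77 - 105 - 20 + 44 = -354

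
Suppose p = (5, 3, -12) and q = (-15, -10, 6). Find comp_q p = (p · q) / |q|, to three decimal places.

p · q = 5·(-15) + 3·(-10) + (-12)·6 = -75 - 30 - 72 = -177
|q| = √(225 + 100 + 36) = √361 ≈ 19.0000
comp_q p = -177 / √361 ≈ -9.316

-9.316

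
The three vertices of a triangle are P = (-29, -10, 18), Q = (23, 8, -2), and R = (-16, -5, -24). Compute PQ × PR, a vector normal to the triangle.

PQ = (52, 18, -20)
PR = (13, 5, -42)
i: 18·(-42) - (-20)·5 = -756 - (-100) = -656
j: (-20)·13 - 52·(-42) = -260 - (-2184) = 1924
k: 52·5 - 18·13 = 260 - 234 = 26
PQ × PR = (-656, 1924, 26)

(-656, 1924, 26)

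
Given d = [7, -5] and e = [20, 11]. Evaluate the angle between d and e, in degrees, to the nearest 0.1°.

d · e = 7·20 + (-5)·11 = 140 - 55 = 85
|d|² = 49 + 25 = 74,  |d| = √74 ≈ 8.602325
|e|² = 400 + 121 = 521,  |e| = √521 ≈ 22.825424
cos θ = 85 / (8.602325 · 22.825424) ≈ 0.43290
θ = arccos(0.43290) ≈ 64.3°

64.3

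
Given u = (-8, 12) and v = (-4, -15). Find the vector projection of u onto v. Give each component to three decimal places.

(2.456, 9.212)

u · v = (-8)·(-4) + 12·(-15) = 32 - 180 = -148
|v|² = 16 + 225 = 241
proj_v u = (-148/241) · (-4, -15) ≈ (2.456, 9.212)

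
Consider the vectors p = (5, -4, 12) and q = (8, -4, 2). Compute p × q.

i: (-4)·2 - 12·(-4) = -8 - (-48) = 40
j: 12·8 - 5·2 = 96 - 10 = 86
k: 5·(-4) - (-4)·8 = -20 - (-32) = 12
p × q = (40, 86, 12)

(40, 86, 12)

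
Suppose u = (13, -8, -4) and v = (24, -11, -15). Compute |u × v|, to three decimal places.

i: (-8)·(-15) - (-4)·(-11) = 120 - 44 = 76
j: (-4)·24 - 13·(-15) = -96 - (-195) = 99
k: 13·(-11) - (-8)·24 = -143 - (-192) = 49
u × v = (76, 99, 49)
|u × v| = √(76² + 99² + 49²) = √17978 ≈ 134.0821

134.082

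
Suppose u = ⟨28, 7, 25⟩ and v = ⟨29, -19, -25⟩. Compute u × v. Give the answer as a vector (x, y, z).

i: 7·(-25) - 25·(-19) = -175 - (-475) = 300
j: 25·29 - 28·(-25) = 725 - (-700) = 1425
k: 28·(-19) - 7·29 = -532 - 203 = -735
u × v = (300, 1425, -735)

(300, 1425, -735)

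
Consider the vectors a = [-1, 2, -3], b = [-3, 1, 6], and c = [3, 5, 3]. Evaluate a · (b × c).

135

b × c:
i: 1·3 - 6·5 = 3 - 30 = -27
j: 6·3 - (-3)·3 = 18 - (-9) = 27
k: (-3)·5 - 1·3 = -15 - 3 = -18
b × c = (-27, 27, -18)
a · (b × c) = (-1)·(-27) + 2·27 + (-3)·(-18) = 27 + 54 + 54 = 135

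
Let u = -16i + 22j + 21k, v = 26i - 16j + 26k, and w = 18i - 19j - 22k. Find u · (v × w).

v × w:
i: (-16)·(-22) - 26·(-19) = 352 - (-494) = 846
j: 26·18 - 26·(-22) = 468 - (-572) = 1040
k: 26·(-19) - (-16)·18 = -494 - (-288) = -206
v × w = (846, 1040, -206)
u · (v × w) = (-16)·846 + 22·1040 + 21·(-206) = -13536 + 22880 - 4326 = 5018

5018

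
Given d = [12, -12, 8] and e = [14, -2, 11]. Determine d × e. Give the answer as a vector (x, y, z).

i: (-12)·11 - 8·(-2) = -132 - (-16) = -116
j: 8·14 - 12·11 = 112 - 132 = -20
k: 12·(-2) - (-12)·14 = -24 - (-168) = 144
d × e = (-116, -20, 144)

(-116, -20, 144)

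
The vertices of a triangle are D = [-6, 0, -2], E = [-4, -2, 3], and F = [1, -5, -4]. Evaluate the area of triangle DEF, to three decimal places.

DE = (2, -2, 5),  DF = (7, -5, -2)
i: (-2)·(-2) - 5·(-5) = 4 - (-25) = 29
j: 5·7 - 2·(-2) = 35 - (-4) = 39
k: 2·(-5) - (-2)·7 = -10 - (-14) = 4
DE × DF = (29, 39, 4)
|DE × DF| = √2378 ≈ 48.7647
area = ½ · 48.7647 ≈ 24.382

24.382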